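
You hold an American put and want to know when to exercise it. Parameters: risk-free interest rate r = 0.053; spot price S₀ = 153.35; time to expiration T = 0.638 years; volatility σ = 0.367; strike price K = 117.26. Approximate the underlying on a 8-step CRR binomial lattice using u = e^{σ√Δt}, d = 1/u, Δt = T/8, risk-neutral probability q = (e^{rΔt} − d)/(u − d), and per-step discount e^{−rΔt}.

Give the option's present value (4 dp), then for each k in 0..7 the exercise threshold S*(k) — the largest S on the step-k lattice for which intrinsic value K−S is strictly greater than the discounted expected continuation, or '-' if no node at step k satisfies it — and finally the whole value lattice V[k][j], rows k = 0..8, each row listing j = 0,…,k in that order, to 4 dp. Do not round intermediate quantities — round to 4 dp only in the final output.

Δt=0.07975, u=1.10920, d=0.90155, q=0.49451, disc=e^(-rΔt)=0.99578
k=8 terminal: V=max(K-S,0) → 50.3335 34.9183 15.9526 0.0000 0.0000 0.0000 0.0000 0.0000 0.0000
k=7: j=0 S=74.2350 intr=43.0250 cont=42.5304 V=43.0250[EX]; j=1 S=91.3335 intr=25.9265 cont=25.4319 V=25.9265[EX]; j=2 S=112.3703 intr=4.8897 cont=8.0299 V=8.0299[hold]; j=3 S=138.2525 intr=0.0000 cont=0.0000 V=0.0000[hold]; j=4 S=170.0961 intr=0.0000 cont=0.0000 V=0.0000[hold]; j=5 S=209.2743 intr=0.0000 cont=0.0000 V=0.0000[hold]; j=6 S=257.4763 intr=0.0000 cont=0.0000 V=0.0000[hold]; j=7 S=316.7807 intr=0.0000 cont=0.0000 V=0.0000[hold]  S*(7)=91.3335
k=6: j=0 S=82.3417 intr=34.9183 cont=34.4238 V=34.9183[EX]; j=1 S=101.3074 intr=15.9526 cont=17.0044 V=17.0044[hold]; j=2 S=124.6414 intr=0.0000 cont=4.0419 V=4.0419[hold]; j=3 S=153.3500 intr=0.0000 cont=0.0000 V=0.0000[hold]; j=4 S=188.6710 intr=0.0000 cont=0.0000 V=0.0000[hold]; j=5 S=232.1275 intr=0.0000 cont=0.0000 V=0.0000[hold]; j=6 S=285.5933 intr=0.0000 cont=0.0000 V=0.0000[hold]  S*(6)=82.3417
k=5: j=0 S=91.3335 intr=25.9265 cont=25.9498 V=25.9498[hold]; j=1 S=112.3703 intr=4.8897 cont=10.5496 V=10.5496[hold]; j=2 S=138.2525 intr=0.0000 cont=2.0345 V=2.0345[hold]; j=3 S=170.0961 intr=0.0000 cont=0.0000 V=0.0000[hold]; j=4 S=209.2743 intr=0.0000 cont=0.0000 V=0.0000[hold]; j=5 S=257.4763 intr=0.0000 cont=0.0000 V=0.0000[hold]  S*(5)=-
k=4: j=0 S=101.3074 intr=15.9526 cont=18.2569 V=18.2569[hold]; j=1 S=124.6414 intr=0.0000 cont=6.3121 V=6.3121[hold]; j=2 S=153.3500 intr=0.0000 cont=1.0241 V=1.0241[hold]; j=3 S=188.6710 intr=0.0000 cont=0.0000 V=0.0000[hold]; j=4 S=232.1275 intr=0.0000 cont=0.0000 V=0.0000[hold]  S*(4)=-
k=3: j=0 S=112.3703 intr=4.8897 cont=12.2980 V=12.2980[hold]; j=1 S=138.2525 intr=0.0000 cont=3.6815 V=3.6815[hold]; j=2 S=170.0961 intr=0.0000 cont=0.5155 V=0.5155[hold]; j=3 S=209.2743 intr=0.0000 cont=0.0000 V=0.0000[hold]  S*(3)=-
k=2: j=0 S=124.6414 intr=0.0000 cont=8.0031 V=8.0031[hold]; j=1 S=153.3500 intr=0.0000 cont=2.1069 V=2.1069[hold]; j=2 S=188.6710 intr=0.0000 cont=0.2595 V=0.2595[hold]  S*(2)=-
k=1: j=0 S=138.2525 intr=0.0000 cont=5.0659 V=5.0659[hold]; j=1 S=170.0961 intr=0.0000 cont=1.1883 V=1.1883[hold]  S*(1)=-
k=0: j=0 S=153.3500 intr=0.0000 cont=3.1351 V=3.1351[hold]  S*(0)=-

price = 3.1351
boundary = - - - - - - 82.3417 91.3335
tree:
3.1351
5.0659 1.1883
8.0031 2.1069 0.2595
12.2980 3.6815 0.5155 0.0000
18.2569 6.3121 1.0241 0.0000 0.0000
25.9498 10.5496 2.0345 0.0000 0.0000 0.0000
34.9183 17.0044 4.0419 0.0000 0.0000 0.0000 0.0000
43.0250 25.9265 8.0299 0.0000 0.0000 0.0000 0.0000 0.0000
50.3335 34.9183 15.9526 0.0000 0.0000 0.0000 0.0000 0.0000 0.0000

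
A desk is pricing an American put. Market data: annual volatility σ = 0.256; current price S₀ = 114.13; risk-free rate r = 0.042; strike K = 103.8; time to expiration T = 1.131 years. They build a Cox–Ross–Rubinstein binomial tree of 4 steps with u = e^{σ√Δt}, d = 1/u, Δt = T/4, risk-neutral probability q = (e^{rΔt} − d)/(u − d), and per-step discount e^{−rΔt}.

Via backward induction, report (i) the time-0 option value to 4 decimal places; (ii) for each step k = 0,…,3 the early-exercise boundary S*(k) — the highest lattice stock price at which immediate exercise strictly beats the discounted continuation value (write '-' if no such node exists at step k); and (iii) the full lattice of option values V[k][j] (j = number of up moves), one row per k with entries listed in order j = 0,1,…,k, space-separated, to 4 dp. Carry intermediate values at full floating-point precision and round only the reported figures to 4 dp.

price = 6.0749
boundary = - - - 75.8653
tree:
6.0749
10.5452 1.9182
17.6502 3.9596 0.0000
27.9347 8.1734 0.0000 0.0000
37.5898 16.8715 0.0000 0.0000 0.0000

Δt=0.28275, u=1.14583, d=0.87273, q=0.50977, disc=e^(-rΔt)=0.98819
k=4 terminal: V=max(K-S,0) → 37.5898 16.8715 0.0000 0.0000 0.0000
k=3: j=0 S=75.8653 intr=27.9347 cont=26.7093 V=27.9347[EX]; j=1 S=99.6050 intr=4.1950 cont=8.1734 V=8.1734[hold]; j=2 S=130.7732 intr=0.0000 cont=0.0000 V=0.0000[hold]; j=3 S=171.6944 intr=0.0000 cont=0.0000 V=0.0000[hold]  S*(3)=75.8653
k=2: j=0 S=86.9285 intr=16.8715 cont=17.6502 V=17.6502[hold]; j=1 S=114.1300 intr=0.0000 cont=3.9596 V=3.9596[hold]; j=2 S=149.8433 intr=0.0000 cont=0.0000 V=0.0000[hold]  S*(2)=-
k=1: j=0 S=99.6050 intr=4.1950 cont=10.5452 V=10.5452[hold]; j=1 S=130.7732 intr=0.0000 cont=1.9182 V=1.9182[hold]  S*(1)=-
k=0: j=0 S=114.1300 intr=0.0000 cont=6.0749 V=6.0749[hold]  S*(0)=-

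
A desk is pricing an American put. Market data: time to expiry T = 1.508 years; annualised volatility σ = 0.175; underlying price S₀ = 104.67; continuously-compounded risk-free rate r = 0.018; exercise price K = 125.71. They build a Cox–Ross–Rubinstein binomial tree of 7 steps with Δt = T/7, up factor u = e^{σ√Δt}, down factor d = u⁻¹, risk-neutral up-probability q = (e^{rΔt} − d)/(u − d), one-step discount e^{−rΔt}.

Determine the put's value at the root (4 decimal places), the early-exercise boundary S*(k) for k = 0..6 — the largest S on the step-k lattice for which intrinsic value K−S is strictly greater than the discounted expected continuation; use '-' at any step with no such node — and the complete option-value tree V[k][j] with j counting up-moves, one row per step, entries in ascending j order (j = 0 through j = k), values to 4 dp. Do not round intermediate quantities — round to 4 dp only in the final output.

params: Δt=0.21543 u=1.08461 d=0.92199 q=0.50360 e^(-rΔt)=0.99613
t_7 payoffs: 66.4320 55.9760 43.6757 29.2057 12.1834 0.0000 0.0000 0.0000
t_6: node(6,0) S=64.2938 payoff=61.4162 vs cont=60.9297 → 61.4162 [stop]  node(6,1) S=75.6345 payoff=50.0755 vs cont=49.5890 → 50.0755 [stop]  node(6,2) S=88.9756 payoff=36.7344 vs cont=36.2478 → 36.7344 [stop]  node(6,3) S=104.6700 payoff=21.0400 vs cont=20.5535 → 21.0400 [stop]  node(6,4) S=123.1327 payoff=2.5773 vs cont=6.0245 → 6.0245 [wait]  node(6,5) S=144.8520 payoff=0.0000 vs cont=0.0000 → 0.0000 [wait]  node(6,6) S=170.4024 payoff=0.0000 vs cont=0.0000 → 0.0000 [wait]  ⇒ S*(6)=104.6700
t_5: node(5,0) S=69.7340 payoff=55.9760 vs cont=55.4895 → 55.9760 [stop]  node(5,1) S=82.0343 payoff=43.6757 vs cont=43.1892 → 43.6757 [stop]  node(5,2) S=96.5043 payoff=29.2057 vs cont=28.7192 → 29.2057 [stop]  node(5,3) S=113.5266 payoff=12.1834 vs cont=13.4261 → 13.4261 [wait]  node(5,4) S=133.5515 payoff=0.0000 vs cont=2.9790 → 2.9790 [wait]  node(5,5) S=157.1086 payoff=0.0000 vs cont=0.0000 → 0.0000 [wait]  ⇒ S*(5)=96.5043
t_4: node(4,0) S=75.6345 payoff=50.0755 vs cont=49.5890 → 50.0755 [stop]  node(4,1) S=88.9756 payoff=36.7344 vs cont=36.2478 → 36.7344 [stop]  node(4,2) S=104.6700 payoff=21.0400 vs cont=21.1769 → 21.1769 [wait]  node(4,3) S=123.1327 payoff=2.5773 vs cont=8.1334 → 8.1334 [wait]  node(4,4) S=144.8520 payoff=0.0000 vs cont=1.4731 → 1.4731 [wait]  ⇒ S*(4)=88.9756
t_3: node(3,0) S=82.0343 payoff=43.6757 vs cont=43.1892 → 43.6757 [stop]  node(3,1) S=96.5043 payoff=29.2057 vs cont=28.7878 → 29.2057 [stop]  node(3,2) S=113.5266 payoff=12.1834 vs cont=14.5517 → 14.5517 [wait]  node(3,3) S=133.5515 payoff=0.0000 vs cont=4.7608 → 4.7608 [wait]  ⇒ S*(3)=96.5043
t_2: node(2,0) S=88.9756 payoff=36.7344 vs cont=36.2478 → 36.7344 [stop]  node(2,1) S=104.6700 payoff=21.0400 vs cont=21.7415 → 21.7415 [wait]  node(2,2) S=123.1327 payoff=2.5773 vs cont=9.5838 → 9.5838 [wait]  ⇒ S*(2)=88.9756
t_1: node(1,0) S=96.5043 payoff=29.2057 vs cont=29.0711 → 29.2057 [stop]  node(1,1) S=113.5266 payoff=12.1834 vs cont=15.5585 → 15.5585 [wait]  ⇒ S*(1)=96.5043
t_0: node(0,0) S=104.6700 payoff=21.0400 vs cont=22.2466 → 22.2466 [wait]  ⇒ S*(0)=-

price = 22.2466
boundary = - 96.5043 88.9756 96.5043 88.9756 96.5043 104.6700
tree:
22.2466
29.2057 15.5585
36.7344 21.7415 9.5838
43.6757 29.2057 14.5517 4.7608
50.0755 36.7344 21.1769 8.1334 1.4731
55.9760 43.6757 29.2057 13.4261 2.9790 0.0000
61.4162 50.0755 36.7344 21.0400 6.0245 0.0000 0.0000
66.4320 55.9760 43.6757 29.2057 12.1834 0.0000 0.0000 0.0000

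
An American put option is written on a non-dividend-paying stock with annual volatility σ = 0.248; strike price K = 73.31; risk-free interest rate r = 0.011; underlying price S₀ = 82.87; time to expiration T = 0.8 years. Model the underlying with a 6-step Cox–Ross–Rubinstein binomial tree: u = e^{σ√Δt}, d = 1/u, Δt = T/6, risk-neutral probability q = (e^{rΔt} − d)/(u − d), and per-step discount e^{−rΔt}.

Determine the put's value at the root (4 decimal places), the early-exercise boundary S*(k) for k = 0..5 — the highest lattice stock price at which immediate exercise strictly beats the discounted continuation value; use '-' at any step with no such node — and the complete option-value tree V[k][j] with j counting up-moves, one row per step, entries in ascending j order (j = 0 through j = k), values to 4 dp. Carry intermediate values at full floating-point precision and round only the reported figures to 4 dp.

price = 3.1430
boundary = - - - - 57.6878 63.1557
tree:
3.1430
4.9184 1.2707
7.4981 2.1992 0.2904
11.0586 3.7471 0.5653 0.0000
15.6222 6.2552 1.1003 0.0000 0.0000
20.6167 10.1543 2.1415 0.0000 0.0000 0.0000
25.1787 15.6222 4.1682 0.0000 0.0000 0.0000 0.0000

Δt=0.13333  u=1.09478  d=0.91342  q=0.48547  discount=0.99853
step 6 (expiry): payoffs max(K−S,0) = 25.1787 15.6222 4.1682 0.0000 0.0000 0.0000 0.0000
step 5: (k=5,j=0): S=52.6933, (K−S)⁺=20.6167, hold=20.5092 ⇒ V=20.6167 exercise | (k=5,j=1): S=63.1557, (K−S)⁺=10.1543, hold=10.0469 ⇒ V=10.1543 exercise | (k=5,j=2): S=75.6953, (K−S)⁺=0.0000, hold=2.1415 ⇒ V=2.1415 continue | (k=5,j=3): S=90.7247, (K−S)⁺=0.0000, hold=0.0000 ⇒ V=0.0000 continue | (k=5,j=4): S=108.7382, (K−S)⁺=0.0000, hold=0.0000 ⇒ V=0.0000 continue | (k=5,j=5): S=130.3284, (K−S)⁺=0.0000, hold=0.0000 ⇒ V=0.0000 continue  boundary S*=63.1557
step 4: (k=4,j=0): S=57.6878, (K−S)⁺=15.6222, hold=15.5147 ⇒ V=15.6222 exercise | (k=4,j=1): S=69.1418, (K−S)⁺=4.1682, hold=6.2552 ⇒ V=6.2552 continue | (k=4,j=2): S=82.8700, (K−S)⁺=0.0000, hold=1.1003 ⇒ V=1.1003 continue | (k=4,j=3): S=99.3239, (K−S)⁺=0.0000, hold=0.0000 ⇒ V=0.0000 continue | (k=4,j=4): S=119.0448, (K−S)⁺=0.0000, hold=0.0000 ⇒ V=0.0000 continue  boundary S*=57.6878
step 3: (k=3,j=0): S=63.1557, (K−S)⁺=10.1543, hold=11.0586 ⇒ V=11.0586 continue | (k=3,j=1): S=75.6953, (K−S)⁺=0.0000, hold=3.7471 ⇒ V=3.7471 continue | (k=3,j=2): S=90.7247, (K−S)⁺=0.0000, hold=0.5653 ⇒ V=0.5653 continue | (k=3,j=3): S=108.7382, (K−S)⁺=0.0000, hold=0.0000 ⇒ V=0.0000 continue  boundary S*=-
step 2: (k=2,j=0): S=69.1418, (K−S)⁺=4.1682, hold=7.4981 ⇒ V=7.4981 continue | (k=2,j=1): S=82.8700, (K−S)⁺=0.0000, hold=2.1992 ⇒ V=2.1992 continue | (k=2,j=2): S=99.3239, (K−S)⁺=0.0000, hold=0.2904 ⇒ V=0.2904 continue  boundary S*=-
step 1: (k=1,j=0): S=75.6953, (K−S)⁺=0.0000, hold=4.9184 ⇒ V=4.9184 continue | (k=1,j=1): S=90.7247, (K−S)⁺=0.0000, hold=1.2707 ⇒ V=1.2707 continue  boundary S*=-
step 0: (k=0,j=0): S=82.8700, (K−S)⁺=0.0000, hold=3.1430 ⇒ V=3.1430 continue  boundary S*=-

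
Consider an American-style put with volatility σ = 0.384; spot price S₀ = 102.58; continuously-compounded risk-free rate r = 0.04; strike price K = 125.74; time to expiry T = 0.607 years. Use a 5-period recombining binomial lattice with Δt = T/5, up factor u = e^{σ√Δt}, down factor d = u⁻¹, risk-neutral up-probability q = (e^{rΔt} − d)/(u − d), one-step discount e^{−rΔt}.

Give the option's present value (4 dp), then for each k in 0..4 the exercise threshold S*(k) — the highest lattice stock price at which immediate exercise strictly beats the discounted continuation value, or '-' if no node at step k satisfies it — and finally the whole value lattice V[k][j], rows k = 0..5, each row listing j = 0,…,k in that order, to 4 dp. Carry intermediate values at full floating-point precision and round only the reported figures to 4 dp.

price = 26.8069
boundary = - - 78.4964 89.7338 102.5800
tree:
26.8069
36.3824 16.8976
47.2436 25.2027 8.2392
57.0738 36.0062 13.9719 2.2283
65.6729 47.2436 23.1600 4.3456 0.0000
73.1952 57.0738 36.0062 8.4748 0.0000 0.0000

Δt=0.12140, u=1.14316, d=0.87477, q=0.48474, disc=e^(-rΔt)=0.99516
k=5 terminal: V=max(K-S,0) → 73.1952 57.0738 36.0062 8.4748 0.0000 0.0000
k=4: j=0 S=60.0671 intr=65.6729 cont=65.0638 V=65.6729[EX]; j=1 S=78.4964 intr=47.2436 cont=46.6345 V=47.2436[EX]; j=2 S=102.5800 intr=23.1600 cont=22.5509 V=23.1600[EX]; j=3 S=134.0528 intr=0.0000 cont=4.3456 V=4.3456[hold]; j=4 S=175.1817 intr=0.0000 cont=0.0000 V=0.0000[hold]  S*(4)=102.5800
k=3: j=0 S=68.6662 intr=57.0738 cont=56.4647 V=57.0738[EX]; j=1 S=89.7338 intr=36.0062 cont=35.3971 V=36.0062[EX]; j=2 S=117.2652 intr=8.4748 cont=13.9719 V=13.9719[hold]; j=3 S=153.2436 intr=0.0000 cont=2.2283 V=2.2283[hold]  S*(3)=89.7338
k=2: j=0 S=78.4964 intr=47.2436 cont=46.6345 V=47.2436[EX]; j=1 S=102.5800 intr=23.1600 cont=25.2027 V=25.2027[hold]; j=2 S=134.0528 intr=0.0000 cont=8.2392 V=8.2392[hold]  S*(2)=78.4964
k=1: j=0 S=89.7338 intr=36.0062 cont=36.3824 V=36.3824[hold]; j=1 S=117.2652 intr=8.4748 cont=16.8976 V=16.8976[hold]  S*(1)=-
k=0: j=0 S=102.5800 intr=23.1600 cont=26.8069 V=26.8069[hold]  S*(0)=-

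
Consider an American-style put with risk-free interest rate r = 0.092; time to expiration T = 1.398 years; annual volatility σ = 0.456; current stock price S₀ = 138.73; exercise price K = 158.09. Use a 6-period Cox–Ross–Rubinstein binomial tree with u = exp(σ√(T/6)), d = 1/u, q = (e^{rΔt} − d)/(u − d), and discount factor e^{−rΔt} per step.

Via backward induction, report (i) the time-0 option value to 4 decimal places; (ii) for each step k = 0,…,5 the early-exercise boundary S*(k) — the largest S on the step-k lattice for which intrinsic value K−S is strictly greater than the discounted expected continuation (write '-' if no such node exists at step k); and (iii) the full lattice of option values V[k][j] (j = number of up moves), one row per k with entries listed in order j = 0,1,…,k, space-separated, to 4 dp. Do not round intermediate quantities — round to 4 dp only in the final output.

Δt=0.23300, u=1.24622, d=0.80243, q=0.49402, disc=e^(-rΔt)=0.97879
k=6 terminal: V=max(K-S,0) → 121.0551 100.5728 68.7628 19.3600 0.0000 0.0000 0.0000
k=5: j=0 S=46.1535 intr=111.9365 cont=108.5838 V=111.9365[EX]; j=1 S=71.6788 intr=86.4112 cont=83.0584 V=86.4112[EX]; j=2 S=111.3210 intr=46.7690 cont=43.4162 V=46.7690[EX]; j=3 S=172.8875 intr=0.0000 cont=9.5881 V=9.5881[hold]; j=4 S=268.5036 intr=0.0000 cont=0.0000 V=0.0000[hold]; j=5 S=417.0004 intr=0.0000 cont=0.0000 V=0.0000[hold]  S*(5)=111.3210
k=4: j=0 S=57.5172 intr=100.5728 cont=97.2201 V=100.5728[EX]; j=1 S=89.3272 intr=68.7628 cont=65.4100 V=68.7628[EX]; j=2 S=138.7300 intr=19.3600 cont=27.7987 V=27.7987[hold]; j=3 S=215.4551 intr=0.0000 cont=4.7485 V=4.7485[hold]; j=4 S=334.6134 intr=0.0000 cont=0.0000 V=0.0000[hold]  S*(4)=89.3272
k=3: j=0 S=71.6788 intr=86.4112 cont=83.0584 V=86.4112[EX]; j=1 S=111.3210 intr=46.7690 cont=47.4967 V=47.4967[hold]; j=2 S=172.8875 intr=0.0000 cont=16.0634 V=16.0634[hold]; j=3 S=268.5036 intr=0.0000 cont=2.3517 V=2.3517[hold]  S*(3)=71.6788
k=2: j=0 S=89.3272 intr=68.7628 cont=65.7619 V=68.7628[EX]; j=1 S=138.7300 intr=19.3600 cont=31.2901 V=31.2901[hold]; j=2 S=215.4551 intr=0.0000 cont=9.0926 V=9.0926[hold]  S*(2)=89.3272
k=1: j=0 S=111.3210 intr=46.7690 cont=49.1849 V=49.1849[hold]; j=1 S=172.8875 intr=0.0000 cont=19.8931 V=19.8931[hold]  S*(1)=-
k=0: j=0 S=138.7300 intr=19.3600 cont=33.9781 V=33.9781[hold]  S*(0)=-

price = 33.9781
boundary = - - 89.3272 71.6788 89.3272 111.3210
tree:
33.9781
49.1849 19.8931
68.7628 31.2901 9.0926
86.4112 47.4967 16.0634 2.3517
100.5728 68.7628 27.7987 4.7485 0.0000
111.9365 86.4112 46.7690 9.5881 0.0000 0.0000
121.0551 100.5728 68.7628 19.3600 0.0000 0.0000 0.0000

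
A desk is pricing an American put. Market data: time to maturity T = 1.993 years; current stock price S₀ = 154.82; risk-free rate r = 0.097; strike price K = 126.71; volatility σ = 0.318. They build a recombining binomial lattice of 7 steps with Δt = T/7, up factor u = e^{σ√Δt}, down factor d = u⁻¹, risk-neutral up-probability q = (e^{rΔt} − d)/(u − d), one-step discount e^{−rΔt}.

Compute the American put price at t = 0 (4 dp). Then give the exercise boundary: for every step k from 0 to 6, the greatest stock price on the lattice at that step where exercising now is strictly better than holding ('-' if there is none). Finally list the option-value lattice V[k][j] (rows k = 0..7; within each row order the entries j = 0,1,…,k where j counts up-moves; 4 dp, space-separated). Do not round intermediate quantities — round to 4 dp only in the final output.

price = 6.7868
boundary = - - - 93.0579 78.5348 93.0579 110.2667
tree:
6.7868
11.9482 2.7386
20.4232 5.3428 0.6604
33.6521 10.2046 1.4752 0.0000
48.1752 18.9301 3.2953 0.0000 0.0000
60.4318 33.6521 7.3610 0.0000 0.0000 0.0000
70.7755 48.1752 16.4433 0.0000 0.0000 0.0000 0.0000
79.5050 60.4318 33.6521 0.0000 0.0000 0.0000 0.0000 0.0000

Δt=0.28471, u=1.18493, d=0.84393, q=0.53980, disc=e^(-rΔt)=0.97276
k=7 terminal: V=max(K-S,0) → 79.5050 60.4318 33.6521 0.0000 0.0000 0.0000 0.0000 0.0000
k=6: j=0 S=55.9345 intr=70.7755 cont=67.3240 V=70.7755[EX]; j=1 S=78.5348 intr=48.1752 cont=44.7237 V=48.1752[EX]; j=2 S=110.2667 intr=16.4433 cont=15.0648 V=16.4433[EX]; j=3 S=154.8200 intr=0.0000 cont=0.0000 V=0.0000[hold]; j=4 S=217.3750 intr=0.0000 cont=0.0000 V=0.0000[hold]; j=5 S=305.2054 intr=0.0000 cont=0.0000 V=0.0000[hold]; j=6 S=428.5236 intr=0.0000 cont=0.0000 V=0.0000[hold]  S*(6)=110.2667
k=5: j=0 S=66.2782 intr=60.4318 cont=56.9803 V=60.4318[EX]; j=1 S=93.0579 intr=33.6521 cont=30.2006 V=33.6521[EX]; j=2 S=130.6579 intr=0.0000 cont=7.3610 V=7.3610[hold]; j=3 S=183.4503 intr=0.0000 cont=0.0000 V=0.0000[hold]; j=4 S=257.5733 intr=0.0000 cont=0.0000 V=0.0000[hold]; j=5 S=361.6458 intr=0.0000 cont=0.0000 V=0.0000[hold]  S*(5)=93.0579
k=4: j=0 S=78.5348 intr=48.1752 cont=44.7237 V=48.1752[EX]; j=1 S=110.2667 intr=16.4433 cont=18.9301 V=18.9301[hold]; j=2 S=154.8200 intr=0.0000 cont=3.2953 V=3.2953[hold]; j=3 S=217.3750 intr=0.0000 cont=0.0000 V=0.0000[hold]; j=4 S=305.2054 intr=0.0000 cont=0.0000 V=0.0000[hold]  S*(4)=78.5348
k=3: j=0 S=93.0579 intr=33.6521 cont=31.5064 V=33.6521[EX]; j=1 S=130.6579 intr=0.0000 cont=10.2046 V=10.2046[hold]; j=2 S=183.4503 intr=0.0000 cont=1.4752 V=1.4752[hold]; j=3 S=257.5733 intr=0.0000 cont=0.0000 V=0.0000[hold]  S*(3)=93.0579
k=2: j=0 S=110.2667 intr=16.4433 cont=20.4232 V=20.4232[hold]; j=1 S=154.8200 intr=0.0000 cont=5.3428 V=5.3428[hold]; j=2 S=217.3750 intr=0.0000 cont=0.6604 V=0.6604[hold]  S*(2)=-
k=1: j=0 S=130.6579 intr=0.0000 cont=11.9482 V=11.9482[hold]; j=1 S=183.4503 intr=0.0000 cont=2.7386 V=2.7386[hold]  S*(1)=-
k=0: j=0 S=154.8200 intr=0.0000 cont=6.7868 V=6.7868[hold]  S*(0)=-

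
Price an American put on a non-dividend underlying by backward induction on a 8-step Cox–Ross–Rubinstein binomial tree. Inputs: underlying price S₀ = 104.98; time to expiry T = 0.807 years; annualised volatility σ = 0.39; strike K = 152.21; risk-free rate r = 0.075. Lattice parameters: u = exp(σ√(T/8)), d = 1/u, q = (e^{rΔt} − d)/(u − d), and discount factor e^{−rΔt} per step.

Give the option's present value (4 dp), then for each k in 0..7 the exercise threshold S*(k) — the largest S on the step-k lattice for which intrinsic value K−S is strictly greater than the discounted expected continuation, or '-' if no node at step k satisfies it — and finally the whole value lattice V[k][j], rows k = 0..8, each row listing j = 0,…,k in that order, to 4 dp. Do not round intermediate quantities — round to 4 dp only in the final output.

Δt=0.10088  u=1.13187  d=0.88350  q=0.49965  discount=0.99246
step 8 (expiry): payoffs max(K−S,0) = 113.2384 102.2828 88.2472 70.2661 47.2300 17.7181 0.0000 0.0000 0.0000
step 7: (k=7,j=0): S=44.1106, (K−S)⁺=108.0994, hold=106.9522 ⇒ V=108.0994 exercise | (k=7,j=1): S=56.5109, (K−S)⁺=95.6991, hold=94.5519 ⇒ V=95.6991 exercise | (k=7,j=2): S=72.3972, (K−S)⁺=79.8128, hold=78.6655 ⇒ V=79.8128 exercise | (k=7,j=3): S=92.7495, (K−S)⁺=59.4605, hold=58.3133 ⇒ V=59.4605 exercise | (k=7,j=4): S=118.8232, (K−S)⁺=33.3868, hold=32.2395 ⇒ V=33.3868 exercise | (k=7,j=5): S=152.2268, (K−S)⁺=0.0000, hold=8.7984 ⇒ V=8.7984 continue | (k=7,j=6): S=195.0207, (K−S)⁺=0.0000, hold=0.0000 ⇒ V=0.0000 continue | (k=7,j=7): S=249.8449, (K−S)⁺=0.0000, hold=0.0000 ⇒ V=0.0000 continue  boundary S*=118.8232
step 6: (k=6,j=0): S=49.9272, (K−S)⁺=102.2828, hold=101.1356 ⇒ V=102.2828 exercise | (k=6,j=1): S=63.9628, (K−S)⁺=88.2472, hold=87.1000 ⇒ V=88.2472 exercise | (k=6,j=2): S=81.9439, (K−S)⁺=70.2661, hold=69.1188 ⇒ V=70.2661 exercise | (k=6,j=3): S=104.9800, (K−S)⁺=47.2300, hold=46.0828 ⇒ V=47.2300 exercise | (k=6,j=4): S=134.4919, (K−S)⁺=17.7181, hold=20.9422 ⇒ V=20.9422 continue | (k=6,j=5): S=172.3003, (K−S)⁺=0.0000, hold=4.3691 ⇒ V=4.3691 continue | (k=6,j=6): S=220.7373, (K−S)⁺=0.0000, hold=0.0000 ⇒ V=0.0000 continue  boundary S*=104.9800
step 5: (k=5,j=0): S=56.5109, (K−S)⁺=95.6991, hold=94.5519 ⇒ V=95.6991 exercise | (k=5,j=1): S=72.3972, (K−S)⁺=79.8128, hold=78.6655 ⇒ V=79.8128 exercise | (k=5,j=2): S=92.7495, (K−S)⁺=59.4605, hold=58.3133 ⇒ V=59.4605 exercise | (k=5,j=3): S=118.8232, (K−S)⁺=33.3868, hold=33.8383 ⇒ V=33.8383 continue | (k=5,j=4): S=152.2268, (K−S)⁺=0.0000, hold=12.5660 ⇒ V=12.5660 continue | (k=5,j=5): S=195.0207, (K−S)⁺=0.0000, hold=2.1696 ⇒ V=2.1696 continue  boundary S*=92.7495
step 4: (k=4,j=0): S=63.9628, (K−S)⁺=88.2472, hold=87.1000 ⇒ V=88.2472 exercise | (k=4,j=1): S=81.9439, (K−S)⁺=70.2661, hold=69.1188 ⇒ V=70.2661 exercise | (k=4,j=2): S=104.9800, (K−S)⁺=47.2300, hold=46.3067 ⇒ V=47.2300 exercise | (k=4,j=3): S=134.4919, (K−S)⁺=17.7181, hold=23.0347 ⇒ V=23.0347 continue | (k=4,j=4): S=172.3003, (K−S)⁺=0.0000, hold=7.3159 ⇒ V=7.3159 continue  boundary S*=104.9800
step 3: (k=3,j=0): S=72.3972, (K−S)⁺=79.8128, hold=78.6655 ⇒ V=79.8128 exercise | (k=3,j=1): S=92.7495, (K−S)⁺=59.4605, hold=58.3133 ⇒ V=59.4605 exercise | (k=3,j=2): S=118.8232, (K−S)⁺=33.3868, hold=34.8760 ⇒ V=34.8760 continue | (k=3,j=3): S=152.2268, (K−S)⁺=0.0000, hold=15.0664 ⇒ V=15.0664 continue  boundary S*=92.7495
step 2: (k=2,j=0): S=81.9439, (K−S)⁺=70.2661, hold=69.1188 ⇒ V=70.2661 exercise | (k=2,j=1): S=104.9800, (K−S)⁺=47.2300, hold=46.8213 ⇒ V=47.2300 exercise | (k=2,j=2): S=134.4919, (K−S)⁺=17.7181, hold=24.7899 ⇒ V=24.7899 continue  boundary S*=104.9800
step 1: (k=1,j=0): S=92.7495, (K−S)⁺=59.4605, hold=58.3133 ⇒ V=59.4605 exercise | (k=1,j=1): S=118.8232, (K−S)⁺=33.3868, hold=35.7463 ⇒ V=35.7463 continue  boundary S*=92.7495
step 0: (k=0,j=0): S=104.9800, (K−S)⁺=47.2300, hold=47.2529 ⇒ V=47.2529 continue  boundary S*=-

price = 47.2529
boundary = - 92.7495 104.9800 92.7495 104.9800 92.7495 104.9800 118.8232
tree:
47.2529
59.4605 35.7463
70.2661 47.2300 24.7899
79.8128 59.4605 34.8760 15.0664
88.2472 70.2661 47.2300 23.0347 7.3159
95.6991 79.8128 59.4605 33.8383 12.5660 2.1696
102.2828 88.2472 70.2661 47.2300 20.9422 4.3691 0.0000
108.0994 95.6991 79.8128 59.4605 33.3868 8.7984 0.0000 0.0000
113.2384 102.2828 88.2472 70.2661 47.2300 17.7181 0.0000 0.0000 0.0000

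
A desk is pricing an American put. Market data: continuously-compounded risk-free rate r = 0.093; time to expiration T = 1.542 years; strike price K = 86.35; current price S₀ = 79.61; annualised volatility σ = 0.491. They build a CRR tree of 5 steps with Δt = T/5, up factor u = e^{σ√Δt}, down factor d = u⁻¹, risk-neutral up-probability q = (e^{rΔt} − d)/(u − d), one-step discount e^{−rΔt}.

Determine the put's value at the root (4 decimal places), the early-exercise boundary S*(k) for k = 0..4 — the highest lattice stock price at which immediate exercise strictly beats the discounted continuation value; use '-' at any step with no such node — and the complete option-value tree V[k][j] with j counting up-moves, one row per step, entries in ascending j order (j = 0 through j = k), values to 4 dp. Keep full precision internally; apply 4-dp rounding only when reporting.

price = 18.4039
boundary = - - 46.1454 35.1325 46.1454
tree:
18.4039
27.7311 9.6021
40.2046 16.1473 3.2268
51.2175 26.1925 6.4474 0.0000
59.6021 40.2046 12.8823 0.0000 0.0000
65.9857 51.2175 25.7395 0.0000 0.0000 0.0000

Δt=0.30840, u=1.31347, d=0.76134, q=0.48495, disc=e^(-rΔt)=0.97173
k=5 terminal: V=max(K-S,0) → 65.9857 51.2175 25.7395 0.0000 0.0000 0.0000
k=4: j=0 S=26.7479 intr=59.6021 cont=57.1606 V=59.6021[EX]; j=1 S=46.1454 intr=40.2046 cont=37.7631 V=40.2046[EX]; j=2 S=79.6100 intr=6.7400 cont=12.8823 V=12.8823[hold]; j=3 S=137.3430 intr=0.0000 cont=0.0000 V=0.0000[hold]; j=4 S=236.9438 intr=0.0000 cont=0.0000 V=0.0000[hold]  S*(4)=46.1454
k=3: j=0 S=35.1325 intr=51.2175 cont=48.7760 V=51.2175[EX]; j=1 S=60.6105 intr=25.7395 cont=26.1925 V=26.1925[hold]; j=2 S=104.5652 intr=0.0000 cont=6.4474 V=6.4474[hold]; j=3 S=180.3956 intr=0.0000 cont=0.0000 V=0.0000[hold]  S*(3)=35.1325
k=2: j=0 S=46.1454 intr=40.2046 cont=37.9766 V=40.2046[EX]; j=1 S=79.6100 intr=6.7400 cont=16.1473 V=16.1473[hold]; j=2 S=137.3430 intr=0.0000 cont=3.2268 V=3.2268[hold]  S*(2)=46.1454
k=1: j=0 S=60.6105 intr=25.7395 cont=27.7311 V=27.7311[hold]; j=1 S=104.5652 intr=0.0000 cont=9.6021 V=9.6021[hold]  S*(1)=-
k=0: j=0 S=79.6100 intr=6.7400 cont=18.4039 V=18.4039[hold]  S*(0)=-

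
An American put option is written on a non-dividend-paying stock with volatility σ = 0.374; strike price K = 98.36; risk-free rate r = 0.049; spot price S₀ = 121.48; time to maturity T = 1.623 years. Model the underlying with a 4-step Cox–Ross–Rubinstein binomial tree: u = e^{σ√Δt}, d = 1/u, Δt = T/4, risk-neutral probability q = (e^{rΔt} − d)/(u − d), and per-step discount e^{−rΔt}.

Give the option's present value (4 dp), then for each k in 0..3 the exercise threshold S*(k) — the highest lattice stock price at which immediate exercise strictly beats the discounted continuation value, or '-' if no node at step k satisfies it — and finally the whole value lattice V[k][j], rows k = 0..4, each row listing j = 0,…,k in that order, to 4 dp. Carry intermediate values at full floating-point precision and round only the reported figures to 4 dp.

Δt=0.40575  u=1.26900  d=0.78802  q=0.48247  discount=0.98031
step 4 (expiry): payoffs max(K−S,0) = 51.5161 22.9240 0.0000 0.0000 0.0000
step 3: (k=3,j=0): S=59.4451, (K−S)⁺=38.9149, hold=36.9787 ⇒ V=38.9149 exercise | (k=3,j=1): S=95.7286, (K−S)⁺=2.6314, hold=11.6303 ⇒ V=11.6303 continue | (k=3,j=2): S=154.1586, (K−S)⁺=0.0000, hold=0.0000 ⇒ V=0.0000 continue | (k=3,j=3): S=248.2526, (K−S)⁺=0.0000, hold=0.0000 ⇒ V=0.0000 continue  boundary S*=59.4451
step 2: (k=2,j=0): S=75.4360, (K−S)⁺=22.9240, hold=25.2440 ⇒ V=25.2440 continue | (k=2,j=1): S=121.4800, (K−S)⁺=0.0000, hold=5.9005 ⇒ V=5.9005 continue | (k=2,j=2): S=195.6279, (K−S)⁺=0.0000, hold=0.0000 ⇒ V=0.0000 continue  boundary S*=-
step 1: (k=1,j=0): S=95.7286, (K−S)⁺=2.6314, hold=15.5981 ⇒ V=15.5981 continue | (k=1,j=1): S=154.1586, (K−S)⁺=0.0000, hold=2.9936 ⇒ V=2.9936 continue  boundary S*=-
step 0: (k=0,j=0): S=121.4800, (K−S)⁺=0.0000, hold=9.3294 ⇒ V=9.3294 continue  boundary S*=-

price = 9.3294
boundary = - - - 59.4451
tree:
9.3294
15.5981 2.9936
25.2440 5.9005 0.0000
38.9149 11.6303 0.0000 0.0000
51.5161 22.9240 0.0000 0.0000 0.0000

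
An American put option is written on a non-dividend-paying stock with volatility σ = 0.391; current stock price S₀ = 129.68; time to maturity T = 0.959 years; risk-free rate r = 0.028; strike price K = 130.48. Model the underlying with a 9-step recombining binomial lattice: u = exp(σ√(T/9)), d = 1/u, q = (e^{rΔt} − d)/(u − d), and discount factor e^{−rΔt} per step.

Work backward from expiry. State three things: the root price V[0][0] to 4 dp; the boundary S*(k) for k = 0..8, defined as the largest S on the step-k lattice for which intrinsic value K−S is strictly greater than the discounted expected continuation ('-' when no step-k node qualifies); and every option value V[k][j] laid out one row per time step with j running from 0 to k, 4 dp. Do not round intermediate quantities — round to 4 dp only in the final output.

Δt=0.10656, u=1.13614, d=0.88018, q=0.47981, disc=e^(-rΔt)=0.99702
k=9 terminal: V=max(K-S,0) → 89.3652 77.4088 61.9753 42.0537 16.3388 0.0000 0.0000 0.0000 0.0000 0.0000
k=8: j=0 S=46.7120 intr=83.7680 cont=83.3793 V=83.7680[EX]; j=1 S=60.2962 intr=70.1838 cont=69.7951 V=70.1838[EX]; j=2 S=77.8307 intr=52.6493 cont=52.2606 V=52.6493[EX]; j=3 S=100.4643 intr=30.0157 cont=29.6269 V=30.0157[EX]; j=4 S=129.6800 intr=0.8000 cont=8.4740 V=8.4740[hold]; j=5 S=167.3918 intr=0.0000 cont=0.0000 V=0.0000[hold]; j=6 S=216.0703 intr=0.0000 cont=0.0000 V=0.0000[hold]; j=7 S=278.9050 intr=0.0000 cont=0.0000 V=0.0000[hold]; j=8 S=360.0123 intr=0.0000 cont=0.0000 V=0.0000[hold]  S*(8)=100.4643
k=7: j=0 S=53.0712 intr=77.4088 cont=77.0200 V=77.4088[EX]; j=1 S=68.5047 intr=61.9753 cont=61.5866 V=61.9753[EX]; j=2 S=88.4263 intr=42.0537 cont=41.6650 V=42.0537[EX]; j=3 S=114.1412 intr=16.3388 cont=19.6212 V=19.6212[hold]; j=4 S=147.3342 intr=0.0000 cont=4.3950 V=4.3950[hold]; j=5 S=190.1799 intr=0.0000 cont=0.0000 V=0.0000[hold]; j=6 S=245.4854 intr=0.0000 cont=0.0000 V=0.0000[hold]; j=7 S=316.8741 intr=0.0000 cont=0.0000 V=0.0000[hold]  S*(7)=88.4263
k=6: j=0 S=60.2962 intr=70.1838 cont=69.7951 V=70.1838[EX]; j=1 S=77.8307 intr=52.6493 cont=52.2606 V=52.6493[EX]; j=2 S=100.4643 intr=30.0157 cont=31.1972 V=31.1972[hold]; j=3 S=129.6800 intr=0.8000 cont=12.2788 V=12.2788[hold]; j=4 S=167.3918 intr=0.0000 cont=2.2794 V=2.2794[hold]; j=5 S=216.0703 intr=0.0000 cont=0.0000 V=0.0000[hold]; j=6 S=278.9050 intr=0.0000 cont=0.0000 V=0.0000[hold]  S*(6)=77.8307
k=5: j=0 S=68.5047 intr=61.9753 cont=61.5866 V=61.9753[EX]; j=1 S=88.4263 intr=42.0537 cont=42.2302 V=42.2302[hold]; j=2 S=114.1412 intr=16.3388 cont=22.0541 V=22.0541[hold]; j=3 S=147.3342 intr=0.0000 cont=7.4587 V=7.4587[hold]; j=4 S=190.1799 intr=0.0000 cont=1.1822 V=1.1822[hold]; j=5 S=245.4854 intr=0.0000 cont=0.0000 V=0.0000[hold]  S*(5)=68.5047
k=4: j=0 S=77.8307 intr=52.6493 cont=52.3450 V=52.6493[EX]; j=1 S=100.4643 intr=30.0157 cont=32.4526 V=32.4526[hold]; j=2 S=129.6800 intr=0.8000 cont=15.0063 V=15.0063[hold]; j=3 S=167.3918 intr=0.0000 cont=4.4339 V=4.4339[hold]; j=4 S=216.0703 intr=0.0000 cont=0.6131 V=0.6131[hold]  S*(4)=77.8307
k=3: j=0 S=88.4263 intr=42.0537 cont=42.8308 V=42.8308[hold]; j=1 S=114.1412 intr=16.3388 cont=24.0099 V=24.0099[hold]; j=2 S=147.3342 intr=0.0000 cont=9.9040 V=9.9040[hold]; j=3 S=190.1799 intr=0.0000 cont=2.5929 V=2.5929[hold]  S*(3)=-
k=2: j=0 S=100.4643 intr=30.0157 cont=33.6997 V=33.6997[hold]; j=1 S=129.6800 intr=0.8000 cont=17.1904 V=17.1904[hold]; j=2 S=167.3918 intr=0.0000 cont=6.3770 V=6.3770[hold]  S*(2)=-
k=1: j=0 S=114.1412 intr=16.3388 cont=25.7016 V=25.7016[hold]; j=1 S=147.3342 intr=0.0000 cont=11.9663 V=11.9663[hold]  S*(1)=-
k=0: j=0 S=129.6800 intr=0.8000 cont=19.0543 V=19.0543[hold]  S*(0)=-

price = 19.0543
boundary = - - - - 77.8307 68.5047 77.8307 88.4263 100.4643
tree:
19.0543
25.7016 11.9663
33.6997 17.1904 6.3770
42.8308 24.0099 9.9040 2.5929
52.6493 32.4526 15.0063 4.4339 0.6131
61.9753 42.2302 22.0541 7.4587 1.1822 0.0000
70.1838 52.6493 31.1972 12.2788 2.2794 0.0000 0.0000
77.4088 61.9753 42.0537 19.6212 4.3950 0.0000 0.0000 0.0000
83.7680 70.1838 52.6493 30.0157 8.4740 0.0000 0.0000 0.0000 0.0000
89.3652 77.4088 61.9753 42.0537 16.3388 0.0000 0.0000 0.0000 0.0000 0.0000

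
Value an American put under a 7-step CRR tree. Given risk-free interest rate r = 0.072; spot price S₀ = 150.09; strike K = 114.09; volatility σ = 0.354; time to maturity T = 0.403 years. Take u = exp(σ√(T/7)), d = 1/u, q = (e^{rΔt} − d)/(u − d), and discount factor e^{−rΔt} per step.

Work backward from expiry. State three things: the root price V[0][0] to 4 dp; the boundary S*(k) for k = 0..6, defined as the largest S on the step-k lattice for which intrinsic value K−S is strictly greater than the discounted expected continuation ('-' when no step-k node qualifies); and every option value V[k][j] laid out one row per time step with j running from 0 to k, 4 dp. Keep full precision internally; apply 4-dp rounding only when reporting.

Δt=0.05757, u=1.08865, d=0.91857, q=0.50320, disc=e^(-rΔt)=0.99586
k=7 terminal: V=max(K-S,0) → 31.2706 15.9357 0.0000 0.0000 0.0000 0.0000 0.0000 0.0000
k=6: j=0 S=90.1614 intr=23.9286 cont=23.4566 V=23.9286[EX]; j=1 S=106.8557 intr=7.2343 cont=7.8841 V=7.8841[hold]; j=2 S=126.6411 intr=0.0000 cont=0.0000 V=0.0000[hold]; j=3 S=150.0900 intr=0.0000 cont=0.0000 V=0.0000[hold]; j=4 S=177.8807 intr=0.0000 cont=0.0000 V=0.0000[hold]; j=5 S=210.8171 intr=0.0000 cont=0.0000 V=0.0000[hold]; j=6 S=249.8520 intr=0.0000 cont=0.0000 V=0.0000[hold]  S*(6)=90.1614
k=5: j=0 S=98.1543 intr=15.9357 cont=15.7894 V=15.9357[EX]; j=1 S=116.3285 intr=0.0000 cont=3.9006 V=3.9006[hold]; j=2 S=137.8679 intr=0.0000 cont=0.0000 V=0.0000[hold]; j=3 S=163.3956 intr=0.0000 cont=0.0000 V=0.0000[hold]; j=4 S=193.6499 intr=0.0000 cont=0.0000 V=0.0000[hold]; j=5 S=229.5061 intr=0.0000 cont=0.0000 V=0.0000[hold]  S*(5)=98.1543
k=4: j=0 S=106.8557 intr=7.2343 cont=9.8388 V=9.8388[hold]; j=1 S=126.6411 intr=0.0000 cont=1.9298 V=1.9298[hold]; j=2 S=150.0900 intr=0.0000 cont=0.0000 V=0.0000[hold]; j=3 S=177.8807 intr=0.0000 cont=0.0000 V=0.0000[hold]; j=4 S=210.8171 intr=0.0000 cont=0.0000 V=0.0000[hold]  S*(4)=-
k=3: j=0 S=116.3285 intr=0.0000 cont=5.8348 V=5.8348[hold]; j=1 S=137.8679 intr=0.0000 cont=0.9548 V=0.9548[hold]; j=2 S=163.3956 intr=0.0000 cont=0.0000 V=0.0000[hold]; j=3 S=193.6499 intr=0.0000 cont=0.0000 V=0.0000[hold]  S*(3)=-
k=2: j=0 S=126.6411 intr=0.0000 cont=3.3652 V=3.3652[hold]; j=1 S=150.0900 intr=0.0000 cont=0.4724 V=0.4724[hold]; j=2 S=177.8807 intr=0.0000 cont=0.0000 V=0.0000[hold]  S*(2)=-
k=1: j=0 S=137.8679 intr=0.0000 cont=1.9016 V=1.9016[hold]; j=1 S=163.3956 intr=0.0000 cont=0.2337 V=0.2337[hold]  S*(1)=-
k=0: j=0 S=150.0900 intr=0.0000 cont=1.0579 V=1.0579[hold]  S*(0)=-

price = 1.0579
boundary = - - - - - 98.1543 90.1614
tree:
1.0579
1.9016 0.2337
3.3652 0.4724 0.0000
5.8348 0.9548 0.0000 0.0000
9.8388 1.9298 0.0000 0.0000 0.0000
15.9357 3.9006 0.0000 0.0000 0.0000 0.0000
23.9286 7.8841 0.0000 0.0000 0.0000 0.0000 0.0000
31.2706 15.9357 0.0000 0.0000 0.0000 0.0000 0.0000 0.0000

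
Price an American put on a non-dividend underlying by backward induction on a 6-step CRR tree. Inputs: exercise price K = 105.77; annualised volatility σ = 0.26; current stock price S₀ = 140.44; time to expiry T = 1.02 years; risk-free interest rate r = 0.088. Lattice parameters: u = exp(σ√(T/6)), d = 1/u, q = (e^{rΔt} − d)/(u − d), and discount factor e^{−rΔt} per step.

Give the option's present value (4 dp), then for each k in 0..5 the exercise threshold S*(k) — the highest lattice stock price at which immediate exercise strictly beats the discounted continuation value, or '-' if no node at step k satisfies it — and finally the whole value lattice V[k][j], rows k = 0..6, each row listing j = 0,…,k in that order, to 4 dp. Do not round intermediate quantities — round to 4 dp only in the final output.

price = 1.1497
boundary = - - - - 91.4669 82.1689
tree:
1.1497
2.2424 0.2634
4.2880 0.5856 0.0000
7.9833 1.3019 0.0000 0.0000
14.3031 2.8942 0.0000 0.0000 0.0000
23.6011 6.4339 0.0000 0.0000 0.0000 0.0000
31.9540 14.3031 0.0000 0.0000 0.0000 0.0000 0.0000

Δt=0.17000, u=1.11316, d=0.89835, q=0.54339, disc=e^(-rΔt)=0.98515
k=6 terminal: V=max(K-S,0) → 31.9540 14.3031 0.0000 0.0000 0.0000 0.0000 0.0000
k=5: j=0 S=82.1689 intr=23.6011 cont=22.0306 V=23.6011[EX]; j=1 S=101.8171 intr=3.9529 cont=6.4339 V=6.4339[hold]; j=2 S=126.1636 intr=0.0000 cont=0.0000 V=0.0000[hold]; j=3 S=156.3319 intr=0.0000 cont=0.0000 V=0.0000[hold]; j=4 S=193.7140 intr=0.0000 cont=0.0000 V=0.0000[hold]; j=5 S=240.0348 intr=0.0000 cont=0.0000 V=0.0000[hold]  S*(5)=82.1689
k=4: j=0 S=91.4669 intr=14.3031 cont=14.0607 V=14.3031[EX]; j=1 S=113.3385 intr=0.0000 cont=2.8942 V=2.8942[hold]; j=2 S=140.4400 intr=0.0000 cont=0.0000 V=0.0000[hold]; j=3 S=174.0220 intr=0.0000 cont=0.0000 V=0.0000[hold]; j=4 S=215.6342 intr=0.0000 cont=0.0000 V=0.0000[hold]  S*(4)=91.4669
k=3: j=0 S=101.8171 intr=3.9529 cont=7.9833 V=7.9833[hold]; j=1 S=126.1636 intr=0.0000 cont=1.3019 V=1.3019[hold]; j=2 S=156.3319 intr=0.0000 cont=0.0000 V=0.0000[hold]; j=3 S=193.7140 intr=0.0000 cont=0.0000 V=0.0000[hold]  S*(3)=-
k=2: j=0 S=113.3385 intr=0.0000 cont=4.2880 V=4.2880[hold]; j=1 S=140.4400 intr=0.0000 cont=0.5856 V=0.5856[hold]; j=2 S=174.0220 intr=0.0000 cont=0.0000 V=0.0000[hold]  S*(2)=-
k=1: j=0 S=126.1636 intr=0.0000 cont=2.2424 V=2.2424[hold]; j=1 S=156.3319 intr=0.0000 cont=0.2634 V=0.2634[hold]  S*(1)=-
k=0: j=0 S=140.4400 intr=0.0000 cont=1.1497 V=1.1497[hold]  S*(0)=-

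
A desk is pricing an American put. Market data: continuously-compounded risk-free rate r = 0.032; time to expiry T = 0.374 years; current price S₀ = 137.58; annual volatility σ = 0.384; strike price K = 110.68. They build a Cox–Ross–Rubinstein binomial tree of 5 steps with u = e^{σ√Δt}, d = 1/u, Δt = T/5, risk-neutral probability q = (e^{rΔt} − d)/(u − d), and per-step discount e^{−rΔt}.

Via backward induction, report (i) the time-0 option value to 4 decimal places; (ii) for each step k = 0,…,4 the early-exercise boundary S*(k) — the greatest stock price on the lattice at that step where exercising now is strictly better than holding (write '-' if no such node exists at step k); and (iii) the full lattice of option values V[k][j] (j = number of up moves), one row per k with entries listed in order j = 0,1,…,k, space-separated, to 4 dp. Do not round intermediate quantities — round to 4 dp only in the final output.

Δt=0.07480, u=1.11074, d=0.90030, q=0.48516, disc=e^(-rΔt)=0.99761
k=5 terminal: V=max(K-S,0) → 29.3029 10.2824 0.0000 0.0000 0.0000 0.0000
k=4: j=0 S=90.3884 intr=20.2916 cont=20.0270 V=20.2916[EX]; j=1 S=111.5152 intr=0.0000 cont=5.2812 V=5.2812[hold]; j=2 S=137.5800 intr=0.0000 cont=0.0000 V=0.0000[hold]; j=3 S=169.7370 intr=0.0000 cont=0.0000 V=0.0000[hold]; j=4 S=209.4103 intr=0.0000 cont=0.0000 V=0.0000[hold]  S*(4)=90.3884
k=3: j=0 S=100.3976 intr=10.2824 cont=12.9781 V=12.9781[hold]; j=1 S=123.8639 intr=0.0000 cont=2.7125 V=2.7125[hold]; j=2 S=152.8150 intr=0.0000 cont=0.0000 V=0.0000[hold]; j=3 S=188.5330 intr=0.0000 cont=0.0000 V=0.0000[hold]  S*(3)=-
k=2: j=0 S=111.5152 intr=0.0000 cont=7.9785 V=7.9785[hold]; j=1 S=137.5800 intr=0.0000 cont=1.3932 V=1.3932[hold]; j=2 S=169.7370 intr=0.0000 cont=0.0000 V=0.0000[hold]  S*(2)=-
k=1: j=0 S=123.8639 intr=0.0000 cont=4.7722 V=4.7722[hold]; j=1 S=152.8150 intr=0.0000 cont=0.7155 V=0.7155[hold]  S*(1)=-
k=0: j=0 S=137.5800 intr=0.0000 cont=2.7974 V=2.7974[hold]  S*(0)=-

price = 2.7974
boundary = - - - - 90.3884
tree:
2.7974
4.7722 0.7155
7.9785 1.3932 0.0000
12.9781 2.7125 0.0000 0.0000
20.2916 5.2812 0.0000 0.0000 0.0000
29.3029 10.2824 0.0000 0.0000 0.0000 0.0000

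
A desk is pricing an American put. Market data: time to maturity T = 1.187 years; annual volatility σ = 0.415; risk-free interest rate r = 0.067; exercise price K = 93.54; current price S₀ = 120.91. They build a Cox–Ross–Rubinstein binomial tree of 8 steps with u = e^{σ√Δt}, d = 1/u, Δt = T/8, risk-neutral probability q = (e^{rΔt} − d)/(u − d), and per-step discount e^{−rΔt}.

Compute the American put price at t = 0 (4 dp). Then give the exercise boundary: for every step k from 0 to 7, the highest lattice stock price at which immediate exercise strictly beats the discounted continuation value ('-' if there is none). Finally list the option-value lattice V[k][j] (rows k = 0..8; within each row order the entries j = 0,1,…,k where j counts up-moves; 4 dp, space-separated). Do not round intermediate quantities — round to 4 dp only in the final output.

Δt=0.14838, u=1.17334, d=0.85227, q=0.49124, disc=e^(-rΔt)=0.99011
k=8 terminal: V=max(K-S,0) → 59.8837 47.2044 29.7483 5.7160 0.0000 0.0000 0.0000 0.0000 0.0000
k=7: j=0 S=39.4903 intr=54.0497 cont=53.1244 V=54.0497[EX]; j=1 S=54.3675 intr=39.1725 cont=38.2472 V=39.1725[EX]; j=2 S=74.8495 intr=18.6905 cont=17.7652 V=18.6905[EX]; j=3 S=103.0476 intr=0.0000 cont=2.8793 V=2.8793[hold]; j=4 S=141.8687 intr=0.0000 cont=0.0000 V=0.0000[hold]; j=5 S=195.3151 intr=0.0000 cont=0.0000 V=0.0000[hold]; j=6 S=268.8962 intr=0.0000 cont=0.0000 V=0.0000[hold]; j=7 S=370.1977 intr=0.0000 cont=0.0000 V=0.0000[hold]  S*(7)=74.8495
k=6: j=0 S=46.3356 intr=47.2044 cont=46.2791 V=47.2044[EX]; j=1 S=63.7917 intr=29.7483 cont=28.8230 V=29.7483[EX]; j=2 S=87.8240 intr=5.7160 cont=10.8154 V=10.8154[hold]; j=3 S=120.9100 intr=0.0000 cont=1.4504 V=1.4504[hold]; j=4 S=166.4605 intr=0.0000 cont=0.0000 V=0.0000[hold]; j=5 S=229.1713 intr=0.0000 cont=0.0000 V=0.0000[hold]; j=6 S=315.5072 intr=0.0000 cont=0.0000 V=0.0000[hold]  S*(6)=63.7917
k=5: j=0 S=54.3675 intr=39.1725 cont=38.2472 V=39.1725[EX]; j=1 S=74.8495 intr=18.6905 cont=20.2455 V=20.2455[hold]; j=2 S=103.0476 intr=0.0000 cont=6.1535 V=6.1535[hold]; j=3 S=141.8687 intr=0.0000 cont=0.7306 V=0.7306[hold]; j=4 S=195.3151 intr=0.0000 cont=0.0000 V=0.0000[hold]; j=5 S=268.8962 intr=0.0000 cont=0.0000 V=0.0000[hold]  S*(5)=54.3675
k=4: j=0 S=63.7917 intr=29.7483 cont=29.5793 V=29.7483[EX]; j=1 S=87.8240 intr=5.7160 cont=13.1912 V=13.1912[hold]; j=2 S=120.9100 intr=0.0000 cont=3.4551 V=3.4551[hold]; j=3 S=166.4605 intr=0.0000 cont=0.3680 V=0.3680[hold]; j=4 S=229.1713 intr=0.0000 cont=0.0000 V=0.0000[hold]  S*(4)=63.7917
k=3: j=0 S=74.8495 intr=18.6905 cont=21.4010 V=21.4010[hold]; j=1 S=103.0476 intr=0.0000 cont=8.3253 V=8.3253[hold]; j=2 S=141.8687 intr=0.0000 cont=1.9194 V=1.9194[hold]; j=3 S=195.3151 intr=0.0000 cont=0.1854 V=0.1854[hold]  S*(3)=-
k=2: j=0 S=87.8240 intr=5.7160 cont=14.8296 V=14.8296[hold]; j=1 S=120.9100 intr=0.0000 cont=5.1272 V=5.1272[hold]; j=2 S=166.4605 intr=0.0000 cont=1.0570 V=1.0570[hold]  S*(2)=-
k=1: j=0 S=103.0476 intr=0.0000 cont=9.9639 V=9.9639[hold]; j=1 S=141.8687 intr=0.0000 cont=3.0969 V=3.0969[hold]  S*(1)=-
k=0: j=0 S=120.9100 intr=0.0000 cont=6.5254 V=6.5254[hold]  S*(0)=-

price = 6.5254
boundary = - - - - 63.7917 54.3675 63.7917 74.8495
tree:
6.5254
9.9639 3.0969
14.8296 5.1272 1.0570
21.4010 8.3253 1.9194 0.1854
29.7483 13.1912 3.4551 0.3680 0.0000
39.1725 20.2455 6.1535 0.7306 0.0000 0.0000
47.2044 29.7483 10.8154 1.4504 0.0000 0.0000 0.0000
54.0497 39.1725 18.6905 2.8793 0.0000 0.0000 0.0000 0.0000
59.8837 47.2044 29.7483 5.7160 0.0000 0.0000 0.0000 0.0000 0.0000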